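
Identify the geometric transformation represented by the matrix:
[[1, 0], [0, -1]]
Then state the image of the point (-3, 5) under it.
reflection across the x-axis; image of (-3, 5) is (-3, -5)

This is a symmetric orthogonal matrix with determinant -1, which characterizes a reflection in ℝ².
The matrix [[1, 0], [0, -1]] represents: reflection across the x-axis.
Applying it to (-3, 5): [1·-3 + 0·5, 0·-3 + -1·5] = (-3, -5).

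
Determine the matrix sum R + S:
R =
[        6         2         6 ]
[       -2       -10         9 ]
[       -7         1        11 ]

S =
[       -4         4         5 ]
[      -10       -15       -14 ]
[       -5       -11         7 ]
R + S =
[        2         6        11 ]
[      -12       -25        -5 ]
[      -12       -10        18 ]

Matrix addition is elementwise: (R+S)[i][j] = R[i][j] + S[i][j].
  (R+S)[0][0] = (6) + (-4) = 2
  (R+S)[0][1] = (2) + (4) = 6
  (R+S)[0][2] = (6) + (5) = 11
  (R+S)[1][0] = (-2) + (-10) = -12
  (R+S)[1][1] = (-10) + (-15) = -25
  (R+S)[1][2] = (9) + (-14) = -5
  (R+S)[2][0] = (-7) + (-5) = -12
  (R+S)[2][1] = (1) + (-11) = -10
  (R+S)[2][2] = (11) + (7) = 18
R + S =
[        2         6        11 ]
[      -12       -25        -5 ]
[      -12       -10        18 ]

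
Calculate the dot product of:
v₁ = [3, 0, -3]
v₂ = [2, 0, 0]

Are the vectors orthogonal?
6, No

The dot product is the sum of products of corresponding components.
v₁·v₂ = (3)*(2) + (0)*(0) + (-3)*(0) = 6 + 0 + 0 = 6.
Two vectors are orthogonal iff their dot product is 0; here the dot product is 6, so the vectors are not orthogonal.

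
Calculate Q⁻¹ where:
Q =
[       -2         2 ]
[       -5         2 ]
det(Q) = 6
Q⁻¹ =
[      1/3      -1/3 ]
[      5/6      -1/3 ]

For a 2×2 matrix Q = [[a, b], [c, d]] with det(Q) ≠ 0, Q⁻¹ = (1/det(Q)) * [[d, -b], [-c, a]].
det(Q) = (-2)*(2) - (2)*(-5) = -4 + 10 = 6.
Q⁻¹ = (1/6) * [[2, -2], [5, -2]].
Dividing each entry by 6 and reducing:
Q⁻¹ =
[      1/3      -1/3 ]
[      5/6      -1/3 ]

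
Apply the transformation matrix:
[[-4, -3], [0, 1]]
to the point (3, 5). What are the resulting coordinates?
(-27, 5)

Matrix multiplication:
[[-4, -3], [0, 1]] × [3, 5]ᵀ
= [-4×3 + -3×5, 0×3 + 1×5]ᵀ
= [-27.0000, 5.0000]ᵀ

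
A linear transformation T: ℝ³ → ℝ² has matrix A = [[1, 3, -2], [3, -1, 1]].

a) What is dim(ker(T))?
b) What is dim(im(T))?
dim(ker) = 1, dim(im) = 2

The two rows are not scalar multiples of one another (no single k satisfies row 2 = k × row 1), so they are linearly independent.
Thus rank(A) = 2.
dim(im(T)) = rank(A) = 2.
By the rank-nullity theorem applied to T: ℝ³ → ℝ², rank(A) + nullity(A) = 3 (the domain dimension), so dim(ker(T)) = 3 - 2 = 1.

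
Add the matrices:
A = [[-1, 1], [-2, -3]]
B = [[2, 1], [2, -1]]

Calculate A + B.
[[1, 2], [0, -4]]

Add corresponding elements:
(-1)+(2)=1
(1)+(1)=2
(-2)+(2)=0
(-3)+(-1)=-4
A + B = [[1, 2], [0, -4]]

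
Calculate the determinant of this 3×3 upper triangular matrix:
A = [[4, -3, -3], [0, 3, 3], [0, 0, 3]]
36

The determinant of a triangular matrix is the product of its diagonal entries (the off-diagonal entries above the diagonal do not affect it).
det(A) = (4) * (3) * (3) = 36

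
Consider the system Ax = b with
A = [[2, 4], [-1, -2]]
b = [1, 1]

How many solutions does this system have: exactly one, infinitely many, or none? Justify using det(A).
No solution

det(A) = (2)*(-2) - (4)*(-1) = 0, so A is singular.
The column space of A is span(column 1) = span([2, -1]).
b = [1, 1] is not a scalar multiple of column 1, so b ∉ column space and the system is inconsistent — no solution.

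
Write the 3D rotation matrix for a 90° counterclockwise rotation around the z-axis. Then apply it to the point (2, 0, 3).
R = [[0, -1, 0], [1, 0, 0], [0, 0, 1]]; R·(2, 0, 3) = (0, 2, 3)

Rotation matrix for 90° around z-axis:
cos(90°) = 0, sin(90°) = 1
R = [[0, -1, 0], [1, 0, 0], [0, 0, 1]]
Apply to (2, 0, 3): R·[2, 0, 3]ᵀ = (0, 2, 3)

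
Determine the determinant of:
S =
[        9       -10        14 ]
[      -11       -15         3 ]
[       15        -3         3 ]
det(S) = 2508

Expand along row 0 (cofactor expansion): det(S) = a*(e*i - f*h) - b*(d*i - f*g) + c*(d*h - e*g), where the 3×3 is [[a, b, c], [d, e, f], [g, h, i]].
Minor M_00 = (-15)*(3) - (3)*(-3) = -45 + 9 = -36.
Minor M_01 = (-11)*(3) - (3)*(15) = -33 - 45 = -78.
Minor M_02 = (-11)*(-3) - (-15)*(15) = 33 + 225 = 258.
det(S) = (9)*(-36) - (-10)*(-78) + (14)*(258) = -324 - 780 + 3612 = 2508.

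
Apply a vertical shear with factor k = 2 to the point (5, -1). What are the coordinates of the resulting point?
(5, 9)

Shear matrix for vertical shear with factor k = 2:
[[1, 0], [2, 1]]
Result: (5, -1) → (5, 9)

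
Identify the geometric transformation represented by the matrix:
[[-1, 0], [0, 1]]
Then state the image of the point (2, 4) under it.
reflection across the y-axis; image of (2, 4) is (-2, 4)

This is a symmetric orthogonal matrix with determinant -1, which characterizes a reflection in ℝ².
The matrix [[-1, 0], [0, 1]] represents: reflection across the y-axis.
Applying it to (2, 4): [-1·2 + 0·4, 0·2 + 1·4] = (-2, 4).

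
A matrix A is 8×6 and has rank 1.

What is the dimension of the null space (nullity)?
5

The rank-nullity theorem for an m×n matrix states:
rank(A) + nullity(A) = n (the number of columns).
Here n = 6 and rank(A) = 1, so nullity(A) = 6 - 1 = 5.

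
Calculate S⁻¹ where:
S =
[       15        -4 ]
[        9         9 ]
det(S) = 171
S⁻¹ =
[     1/19     4/171 ]
[    -1/19      5/57 ]

For a 2×2 matrix S = [[a, b], [c, d]] with det(S) ≠ 0, S⁻¹ = (1/det(S)) * [[d, -b], [-c, a]].
det(S) = (15)*(9) - (-4)*(9) = 135 + 36 = 171.
S⁻¹ = (1/171) * [[9, 4], [-9, 15]].
Dividing each entry by 171 and reducing:
S⁻¹ =
[     1/19     4/171 ]
[    -1/19      5/57 ]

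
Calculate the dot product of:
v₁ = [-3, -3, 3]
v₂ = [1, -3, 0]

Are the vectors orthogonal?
6, No

The dot product is the sum of products of corresponding components.
v₁·v₂ = (-3)*(1) + (-3)*(-3) + (3)*(0) = -3 + 9 + 0 = 6.
Two vectors are orthogonal iff their dot product is 0; here the dot product is 6, so the vectors are not orthogonal.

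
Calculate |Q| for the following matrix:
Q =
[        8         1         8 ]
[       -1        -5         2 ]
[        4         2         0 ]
det(Q) = 120

Expand along row 0 (cofactor expansion): det(Q) = a*(e*i - f*h) - b*(d*i - f*g) + c*(d*h - e*g), where the 3×3 is [[a, b, c], [d, e, f], [g, h, i]].
Minor M_00 = (-5)*(0) - (2)*(2) = 0 - 4 = -4.
Minor M_01 = (-1)*(0) - (2)*(4) = 0 - 8 = -8.
Minor M_02 = (-1)*(2) - (-5)*(4) = -2 + 20 = 18.
det(Q) = (8)*(-4) - (1)*(-8) + (8)*(18) = -32 + 8 + 144 = 120.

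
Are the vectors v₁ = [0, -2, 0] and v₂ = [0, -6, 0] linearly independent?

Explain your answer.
No, linearly dependent (v₂ = 3·v₁)

Check whether there is a scalar k with v₂ = k·v₁.
Comparing components, k = 3 satisfies 3·[0, -2, 0] = [0, -6, 0].
Since v₂ is a scalar multiple of v₁, the two vectors are linearly dependent.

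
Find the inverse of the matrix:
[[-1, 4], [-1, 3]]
[[3, -4], [1, -1]]

For [[a,b],[c,d]], inverse = (1/det)·[[d,-b],[-c,a]]
det = -1·3 - 4·-1 = 1
Inverse = (1/1)·[[3, -4], [1, -1]]
        = [[3, -4], [1, -1]]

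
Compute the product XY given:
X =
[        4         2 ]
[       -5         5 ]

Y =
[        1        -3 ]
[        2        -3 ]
XY =
[        8       -18 ]
[        5         0 ]

Matrix multiplication: (XY)[i][j] = sum over k of X[i][k] * Y[k][j].
  (XY)[0][0] = (4)*(1) + (2)*(2) = 8
  (XY)[0][1] = (4)*(-3) + (2)*(-3) = -18
  (XY)[1][0] = (-5)*(1) + (5)*(2) = 5
  (XY)[1][1] = (-5)*(-3) + (5)*(-3) = 0
XY =
[        8       -18 ]
[        5         0 ]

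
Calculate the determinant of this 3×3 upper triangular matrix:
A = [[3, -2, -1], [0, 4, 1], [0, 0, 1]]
12

The determinant of a triangular matrix is the product of its diagonal entries (the off-diagonal entries above the diagonal do not affect it).
det(A) = (3) * (4) * (1) = 12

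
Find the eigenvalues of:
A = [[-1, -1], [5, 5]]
λ = 0, 4

Solve det(A - λI) = 0. For a 2×2 matrix this is λ² - (trace)λ + det = 0.
trace(A) = -1 + 5 = 4.
det(A) = (-1)*(5) - (-1)*(5) = -5 + 5 = 0.
Characteristic equation: λ² - (4)λ + (0) = 0.
Discriminant: (4)² - 4*(0) = 16 - 0 = 16.
Roots: λ = (4 ± √16) / 2 = 0, 4.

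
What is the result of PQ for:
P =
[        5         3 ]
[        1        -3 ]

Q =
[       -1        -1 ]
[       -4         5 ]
PQ =
[      -17        10 ]
[       11       -16 ]

Matrix multiplication: (PQ)[i][j] = sum over k of P[i][k] * Q[k][j].
  (PQ)[0][0] = (5)*(-1) + (3)*(-4) = -17
  (PQ)[0][1] = (5)*(-1) + (3)*(5) = 10
  (PQ)[1][0] = (1)*(-1) + (-3)*(-4) = 11
  (PQ)[1][1] = (1)*(-1) + (-3)*(5) = -16
PQ =
[      -17        10 ]
[       11       -16 ]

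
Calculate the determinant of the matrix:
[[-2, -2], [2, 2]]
0

For a 2×2 matrix [[a, b], [c, d]], det = ad - bc
det = (-2)(2) - (-2)(2) = -4 - -4 = 0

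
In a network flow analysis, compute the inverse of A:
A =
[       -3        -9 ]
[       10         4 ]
det(A) = 78
A⁻¹ =
[     2/39      3/26 ]
[    -5/39     -1/26 ]

For a 2×2 matrix A = [[a, b], [c, d]] with det(A) ≠ 0, A⁻¹ = (1/det(A)) * [[d, -b], [-c, a]].
det(A) = (-3)*(4) - (-9)*(10) = -12 + 90 = 78.
A⁻¹ = (1/78) * [[4, 9], [-10, -3]].
Dividing each entry by 78 and reducing:
A⁻¹ =
[     2/39      3/26 ]
[    -5/39     -1/26 ]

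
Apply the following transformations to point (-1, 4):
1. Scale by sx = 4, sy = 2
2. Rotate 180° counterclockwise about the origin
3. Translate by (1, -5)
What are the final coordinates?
(5, -13)

Step 1: Scale → (-4, 8)
Step 2: Rotate 180° → (4, -8)
Step 3: Translate → (5, -13)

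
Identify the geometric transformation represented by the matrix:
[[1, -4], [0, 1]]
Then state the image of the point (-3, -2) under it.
horizontal shear with factor -4; image of (-3, -2) is (5, -2)

The matrix [[1, k], [0, 1]] sends (x, y) to (x + -4y, y), leaving the y-coordinate fixed: a horizontal shear.
The matrix [[1, -4], [0, 1]] represents: horizontal shear with factor -4.
Applying it to (-3, -2): [1·-3 + -4·-2, 0·-3 + 1·-2] = (5, -2).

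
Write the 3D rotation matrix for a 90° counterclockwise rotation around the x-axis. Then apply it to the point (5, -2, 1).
R = [[1, 0, 0], [0, 0, -1], [0, 1, 0]]; R·(5, -2, 1) = (5, -1, -2)

Rotation matrix for 90° around x-axis:
cos(90°) = 0, sin(90°) = 1
R = [[1, 0, 0], [0, 0, -1], [0, 1, 0]]
Apply to (5, -2, 1): R·[5, -2, 1]ᵀ = (5, -1, -2)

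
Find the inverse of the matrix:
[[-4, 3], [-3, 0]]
[[0, -1/3], [1/3, -4/9]]

For [[a,b],[c,d]], inverse = (1/det)·[[d,-b],[-c,a]]
det = -4·0 - 3·-3 = 9
Inverse = (1/9)·[[0, -3], [3, -4]]
        = [[0, -1/3], [1/3, -4/9]]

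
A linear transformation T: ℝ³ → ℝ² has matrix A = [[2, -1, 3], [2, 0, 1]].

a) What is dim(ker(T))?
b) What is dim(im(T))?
dim(ker) = 1, dim(im) = 2

The two rows are not scalar multiples of one another (no single k satisfies row 2 = k × row 1), so they are linearly independent.
Thus rank(A) = 2.
dim(im(T)) = rank(A) = 2.
By the rank-nullity theorem applied to T: ℝ³ → ℝ², rank(A) + nullity(A) = 3 (the domain dimension), so dim(ker(T)) = 3 - 2 = 1.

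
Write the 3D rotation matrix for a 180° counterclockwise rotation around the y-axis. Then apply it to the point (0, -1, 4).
R = [[-1, 0, 0], [0, 1, 0], [0, 0, -1]]; R·(0, -1, 4) = (0, -1, -4)

Rotation matrix for 180° around y-axis:
cos(180°) = -1, sin(180°) = 0
R = [[-1, 0, 0], [0, 1, 0], [0, 0, -1]]
Apply to (0, -1, 4): R·[0, -1, 4]ᵀ = (0, -1, -4)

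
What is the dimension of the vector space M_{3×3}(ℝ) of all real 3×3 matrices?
Dimension = 9

A real 3×3 matrix is determined by its 3·3 = 9 independent entries.
A standard basis is {E_ij : 1 ≤ i ≤ 3, 1 ≤ j ≤ 3}, where E_ij has a 1 in position (i, j) and 0 elsewhere — there are 9 such matrices, and they are linearly independent and span M_{3×3}(ℝ).
Therefore dim(M_{3×3}(ℝ)) = 9.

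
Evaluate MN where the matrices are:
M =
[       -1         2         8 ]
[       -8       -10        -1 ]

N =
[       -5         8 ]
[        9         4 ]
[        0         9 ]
MN =
[       23        72 ]
[      -50      -113 ]

Matrix multiplication: (MN)[i][j] = sum over k of M[i][k] * N[k][j].
  (MN)[0][0] = (-1)*(-5) + (2)*(9) + (8)*(0) = 23
  (MN)[0][1] = (-1)*(8) + (2)*(4) + (8)*(9) = 72
  (MN)[1][0] = (-8)*(-5) + (-10)*(9) + (-1)*(0) = -50
  (MN)[1][1] = (-8)*(8) + (-10)*(4) + (-1)*(9) = -113
MN =
[       23        72 ]
[      -50      -113 ]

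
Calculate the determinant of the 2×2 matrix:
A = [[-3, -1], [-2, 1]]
-5

For A = [[a, b], [c, d]], det(A) = a*d - b*c.
det(A) = (-3)*(1) - (-1)*(-2) = -3 - 2 = -5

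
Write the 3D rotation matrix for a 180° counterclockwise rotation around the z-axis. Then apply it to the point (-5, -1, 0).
R = [[-1, 0, 0], [0, -1, 0], [0, 0, 1]]; R·(-5, -1, 0) = (5, 1, 0)

Rotation matrix for 180° around z-axis:
cos(180°) = -1, sin(180°) = 0
R = [[-1, 0, 0], [0, -1, 0], [0, 0, 1]]
Apply to (-5, -1, 0): R·[-5, -1, 0]ᵀ = (5, 1, 0)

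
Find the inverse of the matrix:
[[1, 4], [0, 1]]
[[1, -4], [0, 1]]

For [[a,b],[c,d]], inverse = (1/det)·[[d,-b],[-c,a]]
det = 1·1 - 4·0 = 1
Inverse = (1/1)·[[1, -4], [0, 1]]
        = [[1, -4], [0, 1]]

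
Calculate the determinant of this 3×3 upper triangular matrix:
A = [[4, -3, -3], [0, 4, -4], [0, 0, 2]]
32

The determinant of a triangular matrix is the product of its diagonal entries (the off-diagonal entries above the diagonal do not affect it).
det(A) = (4) * (4) * (2) = 32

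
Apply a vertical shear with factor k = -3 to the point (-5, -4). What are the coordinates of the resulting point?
(-5, 11)

Shear matrix for vertical shear with factor k = -3:
[[1, 0], [-3, 1]]
Result: (-5, -4) → (-5, 11)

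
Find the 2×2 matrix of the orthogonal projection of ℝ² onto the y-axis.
[[0, 0], [0, 1]]

The orthogonal projection onto the line spanned by a nonzero vector u = (a, b) has matrix P = (u uᵀ) / (uᵀ u) = (1/(a² + b²)) · [[a², ab], [ab, b²]].
Here u = (0, 1), so a² + b² = 0 + 1 = 1.
P = (1/1) · [[0, 0], [0, 1]] = [[0, 0], [0, 1]].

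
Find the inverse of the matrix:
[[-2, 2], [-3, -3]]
[[-1/4, -1/6], [1/4, -1/6]]

For [[a,b],[c,d]], inverse = (1/det)·[[d,-b],[-c,a]]
det = -2·-3 - 2·-3 = 12
Inverse = (1/12)·[[-3, -2], [3, -2]]
        = [[-1/4, -1/6], [1/4, -1/6]]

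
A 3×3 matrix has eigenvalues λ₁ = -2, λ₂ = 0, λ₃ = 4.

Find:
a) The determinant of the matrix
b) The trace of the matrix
det = 0, trace = 2

Two standard eigenvalue identities:
- det(A) equals the product of the eigenvalues (counted with multiplicity).
- trace(A) equals the sum of the eigenvalues.
det(A) = (-2)*(0)*(4) = 0.
trace(A) = -2 + 0 + 4 = 2.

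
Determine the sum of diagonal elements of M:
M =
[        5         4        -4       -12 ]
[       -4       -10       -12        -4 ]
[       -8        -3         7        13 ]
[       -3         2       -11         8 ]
tr(M) = 5 - 10 + 7 + 8 = 10

The trace of a square matrix is the sum of its diagonal entries.
Diagonal entries of M: M[0][0] = 5, M[1][1] = -10, M[2][2] = 7, M[3][3] = 8.
tr(M) = 5 - 10 + 7 + 8 = 10.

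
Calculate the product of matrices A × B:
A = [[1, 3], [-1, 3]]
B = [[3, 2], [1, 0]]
[[6, 2], [0, -2]]

Matrix multiplication:
C[0][0] = 1×3 + 3×1 = 6
C[0][1] = 1×2 + 3×0 = 2
C[1][0] = -1×3 + 3×1 = 0
C[1][1] = -1×2 + 3×0 = -2
Result: [[6, 2], [0, -2]]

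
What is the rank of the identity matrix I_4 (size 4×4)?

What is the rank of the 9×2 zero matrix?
rank(I_4) = 4, rank(0) = 0

The identity I_4 has 4 columns that are the standard basis vectors e_1, …, e_4. These are linearly independent, so all 4 columns are pivots and rank(I_4) = 4.
The 9×2 zero matrix has every entry zero, so every row is the zero row and there are no pivots; rank(0) = 0.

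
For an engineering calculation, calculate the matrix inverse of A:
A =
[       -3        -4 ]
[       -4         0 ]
det(A) = -16
A⁻¹ =
[        0      -1/4 ]
[     -1/4      3/16 ]

For a 2×2 matrix A = [[a, b], [c, d]] with det(A) ≠ 0, A⁻¹ = (1/det(A)) * [[d, -b], [-c, a]].
det(A) = (-3)*(0) - (-4)*(-4) = 0 - 16 = -16.
A⁻¹ = (1/-16) * [[0, 4], [4, -3]].
Dividing each entry by -16 and reducing:
A⁻¹ =
[        0      -1/4 ]
[     -1/4      3/16 ]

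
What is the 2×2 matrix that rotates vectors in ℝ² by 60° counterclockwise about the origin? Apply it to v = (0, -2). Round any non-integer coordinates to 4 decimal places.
R = [[1/2, -√3/2], [√3/2, 1/2]]; R·v = (1.7321, -1.0000)

A counterclockwise rotation by angle θ in ℝ² has matrix R(θ) = [[cos θ, -sin θ], [sin θ, cos θ]].
For θ = 60°: cos θ = 1/2, sin θ = √3/2.
R(60°) = [[1/2, -√3/2], [√3/2, 1/2]].
R·v = [1/2·0 + (-√3/2)·-2, √3/2·0 + 1/2·-2] = (1.7321, -1.0000).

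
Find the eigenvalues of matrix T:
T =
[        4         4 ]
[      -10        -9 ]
λ = -4, -1

Solve det(T - λI) = 0. For a 2×2 matrix the characteristic equation is λ² - (trace)λ + det = 0.
trace(T) = a + d = 4 - 9 = -5.
det(T) = a*d - b*c = (4)*(-9) - (4)*(-10) = -36 + 40 = 4.
Characteristic equation: λ² - (-5)λ + (4) = 0.
Discriminant = (-5)² - 4*(4) = 25 - 16 = 9.
λ = (-5 ± √9) / 2 = (-5 ± 3) / 2 = -4, -1.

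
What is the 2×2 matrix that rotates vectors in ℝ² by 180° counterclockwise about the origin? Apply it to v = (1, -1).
R = [[-1, 0], [0, -1]]; R·v = (-1, 1)

A counterclockwise rotation by angle θ in ℝ² has matrix R(θ) = [[cos θ, -sin θ], [sin θ, cos θ]].
For θ = 180°: cos θ = -1, sin θ = 0.
R(180°) = [[-1, 0], [0, -1]].
R·v = [-1·1 + (0)·-1, 0·1 + -1·-1] = (-1, 1).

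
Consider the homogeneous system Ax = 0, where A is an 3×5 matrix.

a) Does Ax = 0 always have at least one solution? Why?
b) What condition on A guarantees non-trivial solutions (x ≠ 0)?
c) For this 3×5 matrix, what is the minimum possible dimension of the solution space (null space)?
a) Yes, x = 0 is always a solution. b) When A has linearly dependent columns (rank < n). c) Minimum nullity = 2.

a) x = 0 satisfies A·0 = 0, so the zero vector is always a solution.
b) Non-trivial solutions exist iff the columns of A are linearly dependent, equivalently rank(A) < n (the number of columns).
c) By rank-nullity, rank(A) + nullity(A) = n = 5. Since A has only 3 rows, rank(A) ≤ 3, so nullity(A) ≥ 5 - 3 = 2.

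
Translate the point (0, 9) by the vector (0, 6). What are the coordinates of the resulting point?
(0, 15)

Translation by (0, 6):
x' = 0 + 0 = 0
y' = 9 + 6 = 15
Homogeneous matrix: [[1, 0, 0], [0, 1, 6], [0, 0, 1]]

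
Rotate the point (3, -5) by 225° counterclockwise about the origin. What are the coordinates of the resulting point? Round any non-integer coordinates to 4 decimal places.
(-5.6569, 1.4142)

Rotation matrix R(θ) = [[cos θ, -sin θ], [sin θ, cos θ]]; for θ = 225°:
R = [[-√2/2, √2/2], [-√2/2, -√2/2]]
Result: R × [3, -5]ᵀ = [-√2/2·3 + (√2/2)·-5, -√2/2·3 + (-√2/2)·-5]ᵀ = (-5.6569, 1.4142)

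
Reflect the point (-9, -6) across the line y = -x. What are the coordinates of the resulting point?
(6, 9)

Reflection across line y = -x: (-9, -6) → (6, 9)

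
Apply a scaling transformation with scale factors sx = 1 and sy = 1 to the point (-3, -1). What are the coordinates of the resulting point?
(-3, -1)

Scaling matrix:
[[1, 0], [0, 1]]
Result: (-3 × 1, -1 × 1) = (-3, -1)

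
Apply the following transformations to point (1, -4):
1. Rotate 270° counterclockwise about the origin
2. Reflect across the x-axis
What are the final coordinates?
(-4, 1)

Step 1: Rotate 270° → (-4, -1)
Step 2: Reflect across the x-axis → (-4, 1)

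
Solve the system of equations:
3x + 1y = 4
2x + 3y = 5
x = 1, y = 1

Use elimination (row reduction):
Equation 1: 3x + 1y = 4.
Equation 2: 2x + 3y = 5.
Multiply Eq1 by 2 and Eq2 by 3: 6x + 2y = 8;  6x + 9y = 15.
Subtract: (7)y = 7, so y = 1.
Back-substitute into Eq1: 3x + 1*(1) = 4, so x = 1.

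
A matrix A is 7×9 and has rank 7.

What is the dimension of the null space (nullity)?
2

The rank-nullity theorem for an m×n matrix states:
rank(A) + nullity(A) = n (the number of columns).
Here n = 9 and rank(A) = 7, so nullity(A) = 9 - 7 = 2.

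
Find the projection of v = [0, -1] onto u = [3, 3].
[-1/2, -1/2]

The projection of v onto u is proj_u(v) = ((v·u) / (u·u)) · u.
v·u = (0)*(3) + (-1)*(3) = -3.
u·u = (3)*(3) + (3)*(3) = 18.
coefficient = -3 / 18 = -1/6.
proj_u(v) = -1/6 · [3, 3] = [-1/2, -1/2].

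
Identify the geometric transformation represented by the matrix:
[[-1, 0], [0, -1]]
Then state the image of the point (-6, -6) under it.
rotation by 180° (or reflection through origin); image of (-6, -6) is (6, 6)

This matches the form [[cos θ, -sin θ], [sin θ, cos θ]] of a rotation matrix; reading off cos θ and sin θ gives the angle.
The matrix [[-1, 0], [0, -1]] represents: rotation by 180° (or reflection through origin).
Applying it to (-6, -6): [-1·-6 + 0·-6, 0·-6 + -1·-6] = (6, 6).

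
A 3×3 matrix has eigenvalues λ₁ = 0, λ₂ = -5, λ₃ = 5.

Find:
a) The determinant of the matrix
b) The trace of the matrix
det = 0, trace = 0

Two standard eigenvalue identities:
- det(A) equals the product of the eigenvalues (counted with multiplicity).
- trace(A) equals the sum of the eigenvalues.
det(A) = (0)*(-5)*(5) = 0.
trace(A) = 0 - 5 + 5 = 0.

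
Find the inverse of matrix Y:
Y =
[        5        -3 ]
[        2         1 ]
det(Y) = 11
Y⁻¹ =
[     1/11      3/11 ]
[    -2/11      5/11 ]

For a 2×2 matrix Y = [[a, b], [c, d]] with det(Y) ≠ 0, Y⁻¹ = (1/det(Y)) * [[d, -b], [-c, a]].
det(Y) = (5)*(1) - (-3)*(2) = 5 + 6 = 11.
Y⁻¹ = (1/11) * [[1, 3], [-2, 5]].
Dividing each entry by 11 and reducing:
Y⁻¹ =
[     1/11      3/11 ]
[    -2/11      5/11 ]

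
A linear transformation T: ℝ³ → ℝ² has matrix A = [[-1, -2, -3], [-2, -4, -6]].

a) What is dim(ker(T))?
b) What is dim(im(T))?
dim(ker) = 2, dim(im) = 1

Observe that row 2 = 2 × row 1 (so the rows are linearly dependent).
Thus rank(A) = 1 (only one linearly independent row).
dim(im(T)) = rank(A) = 1.
By the rank-nullity theorem applied to T: ℝ³ → ℝ², rank(A) + nullity(A) = 3 (the domain dimension), so dim(ker(T)) = 3 - 1 = 2.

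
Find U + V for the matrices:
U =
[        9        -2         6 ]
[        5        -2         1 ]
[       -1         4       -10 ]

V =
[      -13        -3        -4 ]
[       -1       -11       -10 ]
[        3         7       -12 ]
U + V =
[       -4        -5         2 ]
[        4       -13        -9 ]
[        2        11       -22 ]

Matrix addition is elementwise: (U+V)[i][j] = U[i][j] + V[i][j].
  (U+V)[0][0] = (9) + (-13) = -4
  (U+V)[0][1] = (-2) + (-3) = -5
  (U+V)[0][2] = (6) + (-4) = 2
  (U+V)[1][0] = (5) + (-1) = 4
  (U+V)[1][1] = (-2) + (-11) = -13
  (U+V)[1][2] = (1) + (-10) = -9
  (U+V)[2][0] = (-1) + (3) = 2
  (U+V)[2][1] = (4) + (7) = 11
  (U+V)[2][2] = (-10) + (-12) = -22
U + V =
[       -4        -5         2 ]
[        4       -13        -9 ]
[        2        11       -22 ]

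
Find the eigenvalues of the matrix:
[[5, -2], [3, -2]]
λ = -1 and λ = 4

Characteristic equation: det(A - λI) = 0
λ² - (trace)λ + (det) = 0
λ² - (3)λ + (-4) = 0
λ² - 3λ - 4 = 0
Solving: λ = -1, 4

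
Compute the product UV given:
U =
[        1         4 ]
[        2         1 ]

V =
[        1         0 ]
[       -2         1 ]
UV =
[       -7         4 ]
[        0         1 ]

Matrix multiplication: (UV)[i][j] = sum over k of U[i][k] * V[k][j].
  (UV)[0][0] = (1)*(1) + (4)*(-2) = -7
  (UV)[0][1] = (1)*(0) + (4)*(1) = 4
  (UV)[1][0] = (2)*(1) + (1)*(-2) = 0
  (UV)[1][1] = (2)*(0) + (1)*(1) = 1
UV =
[       -7         4 ]
[        0         1 ]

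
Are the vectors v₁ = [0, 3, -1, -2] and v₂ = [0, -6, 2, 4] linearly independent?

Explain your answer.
No, linearly dependent (v₂ = -2·v₁)

Check whether there is a scalar k with v₂ = k·v₁.
Comparing components, k = -2 satisfies -2·[0, 3, -1, -2] = [0, -6, 2, 4].
Since v₂ is a scalar multiple of v₁, the two vectors are linearly dependent.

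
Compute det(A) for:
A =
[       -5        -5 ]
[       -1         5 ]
det(A) = -30

For a 2×2 matrix [[a, b], [c, d]], det = a*d - b*c.
det(A) = (-5)*(5) - (-5)*(-1) = -25 - 5 = -30.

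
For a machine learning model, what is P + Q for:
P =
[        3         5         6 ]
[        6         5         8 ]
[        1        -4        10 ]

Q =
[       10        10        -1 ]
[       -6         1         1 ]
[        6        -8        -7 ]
P + Q =
[       13        15         5 ]
[        0         6         9 ]
[        7       -12         3 ]

Matrix addition is elementwise: (P+Q)[i][j] = P[i][j] + Q[i][j].
  (P+Q)[0][0] = (3) + (10) = 13
  (P+Q)[0][1] = (5) + (10) = 15
  (P+Q)[0][2] = (6) + (-1) = 5
  (P+Q)[1][0] = (6) + (-6) = 0
  (P+Q)[1][1] = (5) + (1) = 6
  (P+Q)[1][2] = (8) + (1) = 9
  (P+Q)[2][0] = (1) + (6) = 7
  (P+Q)[2][1] = (-4) + (-8) = -12
  (P+Q)[2][2] = (10) + (-7) = 3
P + Q =
[       13        15         5 ]
[        0         6         9 ]
[        7       -12         3 ]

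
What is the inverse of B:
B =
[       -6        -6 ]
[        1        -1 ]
det(B) = 12
B⁻¹ =
[    -1/12       1/2 ]
[    -1/12      -1/2 ]

For a 2×2 matrix B = [[a, b], [c, d]] with det(B) ≠ 0, B⁻¹ = (1/det(B)) * [[d, -b], [-c, a]].
det(B) = (-6)*(-1) - (-6)*(1) = 6 + 6 = 12.
B⁻¹ = (1/12) * [[-1, 6], [-1, -6]].
Dividing each entry by 12 and reducing:
B⁻¹ =
[    -1/12       1/2 ]
[    -1/12      -1/2 ]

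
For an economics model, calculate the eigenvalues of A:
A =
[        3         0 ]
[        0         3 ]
λ = 3, 3

Solve det(A - λI) = 0. For a 2×2 matrix the characteristic equation is λ² - (trace)λ + det = 0.
trace(A) = a + d = 3 + 3 = 6.
det(A) = a*d - b*c = (3)*(3) - (0)*(0) = 9 - 0 = 9.
Characteristic equation: λ² - (6)λ + (9) = 0.
Discriminant = (6)² - 4*(9) = 36 - 36 = 0.
λ = (6 ± √0) / 2 = (6 ± 0) / 2 = 3, 3.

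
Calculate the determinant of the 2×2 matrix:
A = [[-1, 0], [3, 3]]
-3

For A = [[a, b], [c, d]], det(A) = a*d - b*c.
det(A) = (-1)*(3) - (0)*(3) = -3 - 0 = -3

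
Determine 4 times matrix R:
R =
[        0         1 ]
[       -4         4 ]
4R =
[        0         4 ]
[      -16        16 ]

Scalar multiplication is elementwise: (4R)[i][j] = 4 * R[i][j].
  (4R)[0][0] = 4 * (0) = 0
  (4R)[0][1] = 4 * (1) = 4
  (4R)[1][0] = 4 * (-4) = -16
  (4R)[1][1] = 4 * (4) = 16
4R =
[        0         4 ]
[      -16        16 ]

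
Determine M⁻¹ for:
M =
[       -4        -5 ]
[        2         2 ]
det(M) = 2
M⁻¹ =
[        1       5/2 ]
[       -1        -2 ]

For a 2×2 matrix M = [[a, b], [c, d]] with det(M) ≠ 0, M⁻¹ = (1/det(M)) * [[d, -b], [-c, a]].
det(M) = (-4)*(2) - (-5)*(2) = -8 + 10 = 2.
M⁻¹ = (1/2) * [[2, 5], [-2, -4]].
Dividing each entry by 2 and reducing:
M⁻¹ =
[        1       5/2 ]
[       -1        -2 ]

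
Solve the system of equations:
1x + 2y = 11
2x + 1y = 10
x = 3, y = 4

Use elimination (row reduction):
Equation 1: 1x + 2y = 11.
Equation 2: 2x + 1y = 10.
Multiply Eq1 by 2 and Eq2 by 1: 2x + 4y = 22;  2x + 1y = 10.
Subtract: (-3)y = -12, so y = 4.
Back-substitute into Eq1: 1x + 2*(4) = 11, so x = 3.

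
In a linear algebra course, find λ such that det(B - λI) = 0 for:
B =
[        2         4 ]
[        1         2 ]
λ = 0, 4

Solve det(B - λI) = 0. For a 2×2 matrix the characteristic equation is λ² - (trace)λ + det = 0.
trace(B) = a + d = 2 + 2 = 4.
det(B) = a*d - b*c = (2)*(2) - (4)*(1) = 4 - 4 = 0.
Characteristic equation: λ² - (4)λ + (0) = 0.
Discriminant = (4)² - 4*(0) = 16 - 0 = 16.
λ = (4 ± √16) / 2 = (4 ± 4) / 2 = 0, 4.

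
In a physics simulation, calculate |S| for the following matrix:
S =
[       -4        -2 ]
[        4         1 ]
det(S) = 4

For a 2×2 matrix [[a, b], [c, d]], det = a*d - b*c.
det(S) = (-4)*(1) - (-2)*(4) = -4 + 8 = 4.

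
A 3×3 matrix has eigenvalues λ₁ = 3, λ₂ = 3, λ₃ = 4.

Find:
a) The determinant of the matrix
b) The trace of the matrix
det = 36, trace = 10

Two standard eigenvalue identities:
- det(A) equals the product of the eigenvalues (counted with multiplicity).
- trace(A) equals the sum of the eigenvalues.
det(A) = (3)*(3)*(4) = 36.
trace(A) = 3 + 3 + 4 = 10.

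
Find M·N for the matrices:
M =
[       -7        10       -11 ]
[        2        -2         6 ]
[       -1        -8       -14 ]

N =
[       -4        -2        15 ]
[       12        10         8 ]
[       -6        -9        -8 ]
MN =
[      214       213        63 ]
[      -68       -78       -34 ]
[       -8        48        33 ]

Matrix multiplication: (MN)[i][j] = sum over k of M[i][k] * N[k][j].
  (MN)[0][0] = (-7)*(-4) + (10)*(12) + (-11)*(-6) = 214
  (MN)[0][1] = (-7)*(-2) + (10)*(10) + (-11)*(-9) = 213
  (MN)[0][2] = (-7)*(15) + (10)*(8) + (-11)*(-8) = 63
  (MN)[1][0] = (2)*(-4) + (-2)*(12) + (6)*(-6) = -68
  (MN)[1][1] = (2)*(-2) + (-2)*(10) + (6)*(-9) = -78
  (MN)[1][2] = (2)*(15) + (-2)*(8) + (6)*(-8) = -34
  (MN)[2][0] = (-1)*(-4) + (-8)*(12) + (-14)*(-6) = -8
  (MN)[2][1] = (-1)*(-2) + (-8)*(10) + (-14)*(-9) = 48
  (MN)[2][2] = (-1)*(15) + (-8)*(8) + (-14)*(-8) = 33
MN =
[      214       213        63 ]
[      -68       -78       -34 ]
[       -8        48        33 ]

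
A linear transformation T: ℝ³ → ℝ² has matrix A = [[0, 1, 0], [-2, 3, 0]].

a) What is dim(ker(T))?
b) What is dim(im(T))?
dim(ker) = 1, dim(im) = 2

The two rows are not scalar multiples of one another (no single k satisfies row 2 = k × row 1), so they are linearly independent.
Thus rank(A) = 2.
dim(im(T)) = rank(A) = 2.
By the rank-nullity theorem applied to T: ℝ³ → ℝ², rank(A) + nullity(A) = 3 (the domain dimension), so dim(ker(T)) = 3 - 2 = 1.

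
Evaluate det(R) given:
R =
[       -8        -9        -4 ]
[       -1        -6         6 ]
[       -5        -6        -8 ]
det(R) = -234

Expand along row 0 (cofactor expansion): det(R) = a*(e*i - f*h) - b*(d*i - f*g) + c*(d*h - e*g), where the 3×3 is [[a, b, c], [d, e, f], [g, h, i]].
Minor M_00 = (-6)*(-8) - (6)*(-6) = 48 + 36 = 84.
Minor M_01 = (-1)*(-8) - (6)*(-5) = 8 + 30 = 38.
Minor M_02 = (-1)*(-6) - (-6)*(-5) = 6 - 30 = -24.
det(R) = (-8)*(84) - (-9)*(38) + (-4)*(-24) = -672 + 342 + 96 = -234.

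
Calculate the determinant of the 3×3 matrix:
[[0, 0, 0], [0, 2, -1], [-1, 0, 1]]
0

Expansion along first row:
det = 0·det([[2,-1],[0,1]]) - 0·det([[0,-1],[-1,1]]) + 0·det([[0,2],[-1,0]])
    = 0·(2·1 - -1·0) - 0·(0·1 - -1·-1) + 0·(0·0 - 2·-1)
    = 0·2 - 0·-1 + 0·2
    = 0 + 0 + 0 = 0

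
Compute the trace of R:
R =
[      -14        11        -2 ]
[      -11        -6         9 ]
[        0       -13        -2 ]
tr(R) = -14 - 6 - 2 = -22

The trace of a square matrix is the sum of its diagonal entries.
Diagonal entries of R: R[0][0] = -14, R[1][1] = -6, R[2][2] = -2.
tr(R) = -14 - 6 - 2 = -22.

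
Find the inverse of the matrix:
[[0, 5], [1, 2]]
[[-2/5, 1], [1/5, 0]]

For [[a,b],[c,d]], inverse = (1/det)·[[d,-b],[-c,a]]
det = 0·2 - 5·1 = -5
Inverse = (1/-5)·[[2, -5], [-1, 0]]
        = [[-2/5, 1], [1/5, 0]]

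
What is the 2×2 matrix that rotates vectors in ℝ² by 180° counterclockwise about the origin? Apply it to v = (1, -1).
R = [[-1, 0], [0, -1]]; R·v = (-1, 1)

A counterclockwise rotation by angle θ in ℝ² has matrix R(θ) = [[cos θ, -sin θ], [sin θ, cos θ]].
For θ = 180°: cos θ = -1, sin θ = 0.
R(180°) = [[-1, 0], [0, -1]].
R·v = [-1·1 + (0)·-1, 0·1 + -1·-1] = (-1, 1).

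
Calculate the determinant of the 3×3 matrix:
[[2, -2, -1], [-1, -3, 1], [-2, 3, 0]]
7

Expansion along first row:
det = 2·det([[-3,1],[3,0]]) - -2·det([[-1,1],[-2,0]]) + -1·det([[-1,-3],[-2,3]])
    = 2·(-3·0 - 1·3) - -2·(-1·0 - 1·-2) + -1·(-1·3 - -3·-2)
    = 2·-3 - -2·2 + -1·-9
    = -6 + 4 + 9 = 7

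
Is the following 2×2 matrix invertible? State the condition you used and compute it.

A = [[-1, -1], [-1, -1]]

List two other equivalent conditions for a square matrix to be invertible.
No, not invertible; det(A) = 0 (two rows are equal, so the rows are linearly dependent). Equivalent conditions (failing for this A): rank(A) < 2; Ax = 0 has non-trivial solutions; 0 is an eigenvalue; the columns are linearly dependent.

To check invertibility, compute det(A).
In this matrix, row 0 and the last row are identical, so one row is a scalar multiple of another and the rows are linearly dependent.
A matrix with linearly dependent rows has det = 0 and is not invertible.
Equivalent failed conditions:
- rank(A) < 2.
- Ax = 0 has non-trivial solutions.
- 0 is an eigenvalue.
- The columns are linearly dependent.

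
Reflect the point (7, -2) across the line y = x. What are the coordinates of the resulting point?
(-2, 7)

Reflection across line y = x: (7, -2) → (-2, 7)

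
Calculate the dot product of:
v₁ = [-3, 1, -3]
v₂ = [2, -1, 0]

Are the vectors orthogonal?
-7, No

The dot product is the sum of products of corresponding components.
v₁·v₂ = (-3)*(2) + (1)*(-1) + (-3)*(0) = -6 - 1 + 0 = -7.
Two vectors are orthogonal iff their dot product is 0; here the dot product is -7, so the vectors are not orthogonal.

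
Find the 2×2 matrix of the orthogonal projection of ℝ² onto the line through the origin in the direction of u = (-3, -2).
[[9/13, 6/13], [6/13, 4/13]]

The orthogonal projection onto the line spanned by a nonzero vector u = (a, b) has matrix P = (u uᵀ) / (uᵀ u) = (1/(a² + b²)) · [[a², ab], [ab, b²]].
Here u = (-3, -2), so a² + b² = 9 + 4 = 13.
P = (1/13) · [[9, 6], [6, 4]] = [[9/13, 6/13], [6/13, 4/13]].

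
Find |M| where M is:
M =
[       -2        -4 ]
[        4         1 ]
det(M) = 14

For a 2×2 matrix [[a, b], [c, d]], det = a*d - b*c.
det(M) = (-2)*(1) - (-4)*(4) = -2 + 16 = 14.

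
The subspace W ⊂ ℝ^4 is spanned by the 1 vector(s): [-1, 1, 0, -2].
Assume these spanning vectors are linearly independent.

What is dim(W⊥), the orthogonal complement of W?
dim(W⊥) = 3

For any subspace W of ℝ^n, dim(W) + dim(W⊥) = n (the whole-space dimension).
Here the given 1 vectors are linearly independent, so dim(W) = 1.
Thus dim(W⊥) = n - dim(W) = 4 - 1 = 3.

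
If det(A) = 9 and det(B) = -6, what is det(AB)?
-54

Use the multiplicative property of determinants: det(AB) = det(A)*det(B).
det(AB) = (9)*(-6) = -54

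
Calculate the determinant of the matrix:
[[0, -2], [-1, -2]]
-2

For a 2×2 matrix [[a, b], [c, d]], det = ad - bc
det = (0)(-2) - (-2)(-1) = 0 - 2 = -2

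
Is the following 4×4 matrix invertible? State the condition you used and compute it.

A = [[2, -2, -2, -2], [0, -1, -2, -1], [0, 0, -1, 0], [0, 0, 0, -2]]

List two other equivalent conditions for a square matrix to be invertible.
Yes, invertible; det(A) = -4 ≠ 0. Equivalent conditions: rank(A) = 4; Ax = 0 has only the trivial solution; 0 is not an eigenvalue; the columns of A are linearly independent.

To check invertibility, compute det(A).
The given matrix is triangular, so det(A) equals the product of its diagonal entries = -4 ≠ 0.
Since det(A) ≠ 0, A is invertible.
Equivalent conditions for a square matrix A to be invertible:
- rank(A) = 4 (full rank).
- The homogeneous system Ax = 0 has only the trivial solution x = 0.
- 0 is not an eigenvalue of A.
- The columns (equivalently rows) of A are linearly independent.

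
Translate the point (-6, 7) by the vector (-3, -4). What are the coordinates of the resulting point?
(-9, 3)

Translation by (-3, -4):
x' = -6 + -3 = -9
y' = 7 + -4 = 3
Homogeneous matrix: [[1, 0, -3], [0, 1, -4], [0, 0, 1]]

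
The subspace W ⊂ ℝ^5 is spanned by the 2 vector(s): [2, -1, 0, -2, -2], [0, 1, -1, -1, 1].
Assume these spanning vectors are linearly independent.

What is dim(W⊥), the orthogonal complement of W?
dim(W⊥) = 3

For any subspace W of ℝ^n, dim(W) + dim(W⊥) = n (the whole-space dimension).
Here the given 2 vectors are linearly independent, so dim(W) = 2.
Thus dim(W⊥) = n - dim(W) = 5 - 2 = 3.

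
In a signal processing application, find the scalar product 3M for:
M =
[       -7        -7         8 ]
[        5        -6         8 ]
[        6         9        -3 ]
3M =
[      -21       -21        24 ]
[       15       -18        24 ]
[       18        27        -9 ]

Scalar multiplication is elementwise: (3M)[i][j] = 3 * M[i][j].
  (3M)[0][0] = 3 * (-7) = -21
  (3M)[0][1] = 3 * (-7) = -21
  (3M)[0][2] = 3 * (8) = 24
  (3M)[1][0] = 3 * (5) = 15
  (3M)[1][1] = 3 * (-6) = -18
  (3M)[1][2] = 3 * (8) = 24
  (3M)[2][0] = 3 * (6) = 18
  (3M)[2][1] = 3 * (9) = 27
  (3M)[2][2] = 3 * (-3) = -9
3M =
[      -21       -21        24 ]
[       15       -18        24 ]
[       18        27        -9 ]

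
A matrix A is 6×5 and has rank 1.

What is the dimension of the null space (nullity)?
4

The rank-nullity theorem for an m×n matrix states:
rank(A) + nullity(A) = n (the number of columns).
Here n = 5 and rank(A) = 1, so nullity(A) = 5 - 1 = 4.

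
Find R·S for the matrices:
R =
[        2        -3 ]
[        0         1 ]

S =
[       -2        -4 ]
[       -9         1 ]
RS =
[       23       -11 ]
[       -9         1 ]

Matrix multiplication: (RS)[i][j] = sum over k of R[i][k] * S[k][j].
  (RS)[0][0] = (2)*(-2) + (-3)*(-9) = 23
  (RS)[0][1] = (2)*(-4) + (-3)*(1) = -11
  (RS)[1][0] = (0)*(-2) + (1)*(-9) = -9
  (RS)[1][1] = (0)*(-4) + (1)*(1) = 1
RS =
[       23       -11 ]
[       -9         1 ]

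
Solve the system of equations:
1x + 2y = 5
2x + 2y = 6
x = 1, y = 2

Use elimination (row reduction):
Equation 1: 1x + 2y = 5.
Equation 2: 2x + 2y = 6.
Multiply Eq1 by 2 and Eq2 by 1: 2x + 4y = 10;  2x + 2y = 6.
Subtract: (-2)y = -4, so y = 2.
Back-substitute into Eq1: 1x + 2*(2) = 5, so x = 1.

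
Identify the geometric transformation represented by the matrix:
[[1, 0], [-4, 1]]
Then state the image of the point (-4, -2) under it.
vertical shear with factor -4; image of (-4, -2) is (-4, 14)

The matrix [[1, 0], [k, 1]] sends (x, y) to (x, -4x + y), leaving the x-coordinate fixed: a vertical shear.
The matrix [[1, 0], [-4, 1]] represents: vertical shear with factor -4.
Applying it to (-4, -2): [1·-4 + 0·-2, -4·-4 + 1·-2] = (-4, 14).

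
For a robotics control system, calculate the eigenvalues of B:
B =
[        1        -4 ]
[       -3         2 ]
λ = -2, 5

Solve det(B - λI) = 0. For a 2×2 matrix the characteristic equation is λ² - (trace)λ + det = 0.
trace(B) = a + d = 1 + 2 = 3.
det(B) = a*d - b*c = (1)*(2) - (-4)*(-3) = 2 - 12 = -10.
Characteristic equation: λ² - (3)λ + (-10) = 0.
Discriminant = (3)² - 4*(-10) = 9 + 40 = 49.
λ = (3 ± √49) / 2 = (3 ± 7) / 2 = -2, 5.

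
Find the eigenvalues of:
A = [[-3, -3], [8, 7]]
λ = 1, 3

Solve det(A - λI) = 0. For a 2×2 matrix this is λ² - (trace)λ + det = 0.
trace(A) = -3 + 7 = 4.
det(A) = (-3)*(7) - (-3)*(8) = -21 + 24 = 3.
Characteristic equation: λ² - (4)λ + (3) = 0.
Discriminant: (4)² - 4*(3) = 16 - 12 = 4.
Roots: λ = (4 ± √4) / 2 = 1, 3.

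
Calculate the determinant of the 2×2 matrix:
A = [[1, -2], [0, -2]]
-2

For A = [[a, b], [c, d]], det(A) = a*d - b*c.
det(A) = (1)*(-2) - (-2)*(0) = -2 - 0 = -2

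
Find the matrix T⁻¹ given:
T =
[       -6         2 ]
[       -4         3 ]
det(T) = -10
T⁻¹ =
[    -3/10       1/5 ]
[     -2/5       3/5 ]

For a 2×2 matrix T = [[a, b], [c, d]] with det(T) ≠ 0, T⁻¹ = (1/det(T)) * [[d, -b], [-c, a]].
det(T) = (-6)*(3) - (2)*(-4) = -18 + 8 = -10.
T⁻¹ = (1/-10) * [[3, -2], [4, -6]].
Dividing each entry by -10 and reducing:
T⁻¹ =
[    -3/10       1/5 ]
[     -2/5       3/5 ]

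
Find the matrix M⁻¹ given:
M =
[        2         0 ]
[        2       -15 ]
det(M) = -30
M⁻¹ =
[      1/2         0 ]
[     1/15     -1/15 ]

For a 2×2 matrix M = [[a, b], [c, d]] with det(M) ≠ 0, M⁻¹ = (1/det(M)) * [[d, -b], [-c, a]].
det(M) = (2)*(-15) - (0)*(2) = -30 - 0 = -30.
M⁻¹ = (1/-30) * [[-15, 0], [-2, 2]].
Dividing each entry by -30 and reducing:
M⁻¹ =
[      1/2         0 ]
[     1/15     -1/15 ]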